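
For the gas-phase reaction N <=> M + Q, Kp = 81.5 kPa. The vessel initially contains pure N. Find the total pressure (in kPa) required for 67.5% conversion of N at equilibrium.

P = 97.4 kPa

Basis: 1 mol N initially; let X = conversion of N. Extent ξ = X.
At extent ξ: n_N = 1 − X; n_M = X; n_Q = X.
Total moles n_T = 1 + X.
Kp = p_M p_Q / (p_N) with p_i = (n_i/n_T)·P.
At X = 0.675: the mole-fraction product g(X) = Π y_i^ν_i = 0.837. Since Kp = g(X)·P^{1}, P = (Kp/g)^(1/1) = (81.5/0.837)^(1/1) = 97.4 kPa.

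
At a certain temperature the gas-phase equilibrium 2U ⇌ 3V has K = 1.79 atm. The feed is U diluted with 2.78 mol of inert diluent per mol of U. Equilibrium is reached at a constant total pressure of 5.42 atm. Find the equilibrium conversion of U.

X = 0.476

Let X = conversion of U (basis 1 mol U); extent of reaction ξ = 0.5X.
At extent ξ: n_U = 1 − X; n_V = 1.5X; n_I = 2.78 (inert).
Summing: n_T = 3.78 + 0.5X.
y_i = n_i/n_T, p_i = y_i·P. K = p_V^3 / (p_U^2).
Setting this equal to 1.79 atm and taking the physical root (0 < X < 1) gives X = 0.476.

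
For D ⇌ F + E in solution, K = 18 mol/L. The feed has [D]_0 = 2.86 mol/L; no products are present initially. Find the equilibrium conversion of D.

X = 0.878

Let X = conversion of D; extent ξ = 2.86·X mol/L.
Concentrations: [D] = 2.86 − 2.86X; [F] = 2.86X; [E] = 2.86X.
K = [F] [E] / ([D]).
Solving K = 18 for X ∈ (0,1): X = 0.878.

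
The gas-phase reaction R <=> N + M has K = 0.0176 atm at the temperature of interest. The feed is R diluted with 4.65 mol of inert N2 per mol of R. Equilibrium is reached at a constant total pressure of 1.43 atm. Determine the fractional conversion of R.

X = 0.235

Let X = conversion of R (basis 1 mol R); extent of reaction ξ = X.
Moles: n_R = 1 − X; n_N = X; n_M = X; n_I = 4.65 (inert).
Total moles n_T = 5.65 + X.
Mole fractions y_i = n_i/n_T; K = p_N p_M / (p_R) with p_i = y_i·P.
This yields a degree-2 equation in X; solving on (0,1), X = 0.235.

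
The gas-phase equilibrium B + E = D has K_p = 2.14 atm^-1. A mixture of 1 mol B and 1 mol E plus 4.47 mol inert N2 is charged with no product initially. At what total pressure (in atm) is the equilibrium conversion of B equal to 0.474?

Take 1 mol B as basis and let X be its fractional conversion, so ξ = X.
Moles: n_B = 1 − X; n_E = 1 − X; n_D = X; n_I = 4.47 (inert).
n_T = Σnᵢ = 6.47 − X.
K_p = p_D / (p_B p_E) with p_i = (n_i/n_T)·P.
At X = 0.474: the mole-fraction product g(X) = Π y_i^ν_i = 10.27. Since K_p = g(X)·P^{-1}, P = (g/K_p)^(1/1) = (10.27/2.14)^(1/1) = 4.8 atm.

P = 4.8 atm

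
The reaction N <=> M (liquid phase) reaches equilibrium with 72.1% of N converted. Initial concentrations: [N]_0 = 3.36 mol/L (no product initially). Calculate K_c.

Let X = conversion of N.
Concentrations: [N] = 3.36 − 3.36X; [M] = 3.36X.
At X = 0.721: [N] = 0.937, [M] = 2.42.
K_c = [M] / ([N]) = 2.58.

K_c = 2.58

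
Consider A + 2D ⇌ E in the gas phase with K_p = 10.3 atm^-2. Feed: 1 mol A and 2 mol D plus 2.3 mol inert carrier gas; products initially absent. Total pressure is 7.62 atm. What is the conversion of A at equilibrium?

Let X = conversion of A (basis 1 mol A); extent of reaction ξ = X.
Moles: n_A = 1 − X; n_D = 2 − 2X; n_E = X; n_I = 2.3 (inert).
Total moles n_T = 5.3 − 2X.
With p_i = (n_i/n_T)P, K_p = p_E / (p_A p_D^2).
Setting this equal to 10.3 atm^-2 and taking the physical root (0 < X < 1) gives X = 0.834.

X = 0.834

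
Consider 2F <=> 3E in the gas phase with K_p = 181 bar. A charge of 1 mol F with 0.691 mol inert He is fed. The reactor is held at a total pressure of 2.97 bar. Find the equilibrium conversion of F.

Let X = conversion of F (basis 1 mol F); extent of reaction ξ = 0.5X.
Mole table: n_F = 1 − X; n_E = 1.5X; n_I = 0.691 (inert).
n_T = Σnᵢ = 1.69 + 0.5X.
Mole fractions y_i = n_i/n_T; K_p = p_E^3 / (p_F^2) with p_i = y_i·P.
Substituting and setting equal to 181 bar gives a polynomial in X; the root in (0,1) is X = 0.869.

X = 0.869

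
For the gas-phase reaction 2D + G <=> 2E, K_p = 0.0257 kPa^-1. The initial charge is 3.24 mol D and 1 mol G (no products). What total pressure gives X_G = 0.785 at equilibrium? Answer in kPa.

Take 1 mol G as basis and let X be its fractional conversion, so ξ = X.
Mole table: n_D = 3.24 − 2X; n_G = 1 − X; n_E = 2X.
n_T = Σnᵢ = 4.24 − X.
K_p = p_E^2 / (p_D^2 p_G) with p_i = (n_i/n_T)·P.
At X = 0.785: the mole-fraction product g(X) = Π y_i^ν_i = 14.2. Since K_p = g(X)·P^{-1}, P = (g/K_p)^(1/1) = (14.2/0.0257)^(1/1) = 553 kPa.

P = 553 kPa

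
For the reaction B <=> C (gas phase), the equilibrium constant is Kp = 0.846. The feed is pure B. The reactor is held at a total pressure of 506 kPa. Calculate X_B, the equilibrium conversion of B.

X = 0.458

Take 1 mol B as basis and let X be its fractional conversion, so ξ = X.
Mole table: n_B = 1 − X; n_C = X.
Since Δν = 0, n_T = 1 throughout.
Mole fractions y_i = n_i/n_T; Kp = p_C / (p_B) with p_i = y_i·P.
This yields a degree-1 equation in X; solving on (0,1), X = 0.458.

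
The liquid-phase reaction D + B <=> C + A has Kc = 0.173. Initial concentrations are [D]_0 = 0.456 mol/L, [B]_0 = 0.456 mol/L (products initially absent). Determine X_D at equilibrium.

X = 0.294

Let X = conversion of D; extent ξ = 0.456·X mol/L.
Concentrations: [D] = 0.456 − 0.456X; [B] = 0.456 − 0.456X; [C] = 0.456X; [A] = 0.456X.
Kc = [C] [A] / ([D] [B]).
Equating to 0.173: the physical root is X = 0.294.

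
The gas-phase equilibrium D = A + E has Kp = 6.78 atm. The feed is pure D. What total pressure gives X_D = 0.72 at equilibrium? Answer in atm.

Let X = conversion of D (basis 1 mol D); extent of reaction ξ = X.
Species balance: n_D = 1 − X; n_A = X; n_E = X.
n_T = Σnᵢ = 1 + X.
Kp = p_A p_E / (p_D) with p_i = (n_i/n_T)·P.
At X = 0.72: the mole-fraction product g(X) = Π y_i^ν_i = 1.076. Since Kp = g(X)·P^{1}, P = (Kp/g)^(1/1) = (6.78/1.076)^(1/1) = 6.3 atm.

P = 6.3 atm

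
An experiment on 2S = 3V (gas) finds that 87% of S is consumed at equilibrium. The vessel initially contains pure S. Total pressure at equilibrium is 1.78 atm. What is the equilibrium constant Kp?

Kp = 163 atm

Basis: 1 mol S initially; let X = conversion of S. Extent ξ = 0.5X.
Species balance: n_S = 1 − X; n_V = 1.5X.
Total moles n_T = 1 + 0.5X.
At X = 0.87: n_S = 0.13, n_V = 1.3, n_T = 1.44.
p_i = (n_i/n_T)·P. Kp = p_V^3 / (p_S^2) = 163 atm.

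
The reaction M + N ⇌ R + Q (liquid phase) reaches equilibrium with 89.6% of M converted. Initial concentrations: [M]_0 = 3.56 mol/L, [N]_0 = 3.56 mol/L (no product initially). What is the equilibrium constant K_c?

Let X = conversion of M.
Concentrations: [M] = 3.56 − 3.56X; [N] = 3.56 − 3.56X; [R] = 3.56X; [Q] = 3.56X.
At X = 0.896: [M] = 0.37, [N] = 0.37, [R] = 3.19, [Q] = 3.19.
K_c = [R] [Q] / ([M] [N]) = 74.2.

K_c = 74.2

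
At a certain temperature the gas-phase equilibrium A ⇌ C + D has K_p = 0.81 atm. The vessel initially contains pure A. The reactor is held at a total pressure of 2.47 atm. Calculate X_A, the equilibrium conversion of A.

Basis: 1 mol A initially; let X = conversion of A. Extent ξ = X.
Moles: n_A = 1 − X; n_C = X; n_D = X.
n_T = Σnᵢ = 1 + X.
y_i = n_i/n_T, p_i = y_i·P. K_p = p_C p_D / (p_A).
Substituting and setting equal to 0.81 atm gives a polynomial in X; the root in (0,1) is X = 0.497.

X = 0.497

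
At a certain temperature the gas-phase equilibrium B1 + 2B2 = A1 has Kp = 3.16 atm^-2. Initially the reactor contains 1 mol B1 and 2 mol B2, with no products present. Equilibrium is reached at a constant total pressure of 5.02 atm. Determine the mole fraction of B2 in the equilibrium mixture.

Basis: 1 mol B1 initially; let X = conversion of B1. Extent ξ = X.
Mole table: n_B1 = 1 − X; n_B2 = 2 − 2X; n_A1 = X.
Summing: n_T = 3 − 2X.
y_i = n_i/n_T, p_i = y_i·P. Kp = p_A1 / (p_B1 p_B2^2).
Substituting and setting equal to 3.16 atm^-2 gives a polynomial in X; the root in (0,1) is X = 0.833.
Then n_B2 = 0.334, n_T = 1.33, so y_B2 = 0.250.

y_B2 = 0.250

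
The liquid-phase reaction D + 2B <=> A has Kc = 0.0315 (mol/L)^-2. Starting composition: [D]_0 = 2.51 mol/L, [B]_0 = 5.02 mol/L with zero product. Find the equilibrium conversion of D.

X = 0.287

Let X = conversion of D; extent ξ = 2.51·X mol/L.
Concentrations: [D] = 2.51 − 2.51X; [B] = 5.02 − 5.02X; [A] = 2.51X.
Kc = [A] / ([D] [B]^2).
Solving Kc = 0.0315 for X ∈ (0,1): X = 0.287.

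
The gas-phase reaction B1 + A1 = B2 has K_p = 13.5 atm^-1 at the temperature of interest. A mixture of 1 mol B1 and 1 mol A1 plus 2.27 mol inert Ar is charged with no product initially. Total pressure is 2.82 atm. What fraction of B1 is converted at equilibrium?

Take 1 mol B1 as basis and let X be its fractional conversion, so ξ = X.
Moles: n_B1 = 1 − X; n_A1 = 1 − X; n_B2 = X; n_I = 2.27 (inert).
Summing: n_T = 4.27 − X.
With p_i = (n_i/n_T)P, K_p = p_B2 / (p_B1 p_A1).
Equating to 13.5 atm^-1 and solving on 0 < X < 1: X = 0.738.

X = 0.738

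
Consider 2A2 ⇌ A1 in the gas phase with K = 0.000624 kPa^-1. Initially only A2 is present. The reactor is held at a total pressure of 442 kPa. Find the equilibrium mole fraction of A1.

y_A1 = 0.184

Take 1 mol A2 as basis and let X be its fractional conversion, so ξ = 0.5X.
Moles: n_A2 = 1 − X; n_A1 = 0.5X.
Summing: n_T = 1 − 0.5X.
Mole fractions y_i = n_i/n_T; K = p_A1 / (p_A2^2) with p_i = y_i·P.
Substituting and setting equal to 0.000624 kPa^-1 gives a polynomial in X; the root in (0,1) is X = 0.310.
Then n_A1 = 0.155, n_T = 0.845, so y_A1 = 0.184.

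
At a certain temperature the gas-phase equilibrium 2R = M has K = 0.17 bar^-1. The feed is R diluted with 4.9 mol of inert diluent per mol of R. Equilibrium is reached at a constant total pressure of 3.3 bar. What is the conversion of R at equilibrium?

Basis: 1 mol R initially; let X = conversion of R. Extent ξ = 0.5X.
Mole table: n_R = 1 − X; n_M = 0.5X; n_I = 4.9 (inert).
n_T = Σnᵢ = 5.9 − 0.5X.
y_i = n_i/n_T, p_i = y_i·P. K = p_M / (p_R^2).
Equating to 0.17 bar^-1 and solving on 0 < X < 1: X = 0.142.

X = 0.142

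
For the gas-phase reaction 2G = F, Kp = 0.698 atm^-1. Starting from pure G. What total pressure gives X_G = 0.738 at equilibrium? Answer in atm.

Let X = conversion of G (basis 1 mol G); extent of reaction ξ = 0.5X.
Mole table: n_G = 1 − X; n_F = 0.5X.
Summing: n_T = 1 − 0.5X.
Kp = p_F / (p_G^2) with p_i = (n_i/n_T)·P.
At X = 0.738: the mole-fraction product g(X) = Π y_i^ν_i = 3.392. Since Kp = g(X)·P^{-1}, P = (g/Kp)^(1/1) = (3.392/0.698)^(1/1) = 4.86 atm.

P = 4.86 atm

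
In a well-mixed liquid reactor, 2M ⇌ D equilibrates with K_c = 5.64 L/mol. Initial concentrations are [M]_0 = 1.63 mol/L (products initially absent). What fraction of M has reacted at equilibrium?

Let X = conversion of M; extent ξ = 1.63X/2 mol/L.
Concentrations: [M] = 1.63 − 1.63X; [D] = 0.815X.
K_c = [D] / ([M]^2).
Setting equal to 5.64 and solving for X on (0,1) gives X = 0.792.

X = 0.792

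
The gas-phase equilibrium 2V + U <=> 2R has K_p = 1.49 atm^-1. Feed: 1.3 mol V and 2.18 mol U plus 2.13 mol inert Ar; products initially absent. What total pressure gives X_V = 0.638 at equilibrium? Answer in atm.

P = 6.14 atm

Let X = conversion of V (basis 1.3 mol V); extent of reaction ξ = 0.65X.
Mole table: n_V = 1.3 − 1.3X; n_U = 2.18 − 0.65X; n_R = 1.3X; n_I = 2.13 (inert).
Total moles n_T = 5.61 − 0.65X.
K_p = p_R^2 / (p_V^2 p_U) with p_i = (n_i/n_T)·P.
At X = 0.638: the mole-fraction product g(X) = Π y_i^ν_i = 9.141. Since K_p = g(X)·P^{-1}, P = (g/K_p)^(1/1) = (9.141/1.49)^(1/1) = 6.14 atm.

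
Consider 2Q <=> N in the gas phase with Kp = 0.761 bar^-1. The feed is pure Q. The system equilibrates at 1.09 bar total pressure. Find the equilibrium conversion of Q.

X = 0.519

Basis: 1 mol Q initially; let X = conversion of Q. Extent ξ = 0.5X.
At extent ξ: n_Q = 1 − X; n_N = 0.5X.
Total moles n_T = 1 − 0.5X.
Mole fractions y_i = n_i/n_T; Kp = p_N / (p_Q^2) with p_i = y_i·P.
Setting this equal to 0.761 bar^-1 and taking the physical root (0 < X < 1) gives X = 0.519.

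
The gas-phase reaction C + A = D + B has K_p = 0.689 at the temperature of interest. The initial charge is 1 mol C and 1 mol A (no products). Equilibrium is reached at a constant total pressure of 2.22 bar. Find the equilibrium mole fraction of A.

Let X = conversion of C (basis 1 mol C); extent of reaction ξ = X.
Species balance: n_C = 1 − X; n_A = 1 − X; n_D = X; n_B = X.
Total moles n_T = 2 (Δν = 0, constant).
Mole fractions y_i = n_i/n_T; K_p = p_D p_B / (p_C p_A) with p_i = y_i·P.
Setting this equal to 0.689 and taking the physical root (0 < X < 1) gives X = 0.454.
Then n_A = 0.546, n_T = 2, so y_A = 0.273.

y_A = 0.273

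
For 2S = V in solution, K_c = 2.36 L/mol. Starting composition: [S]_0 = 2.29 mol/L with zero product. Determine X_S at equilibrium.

Let X = conversion of S; extent ξ = 2.29X/2 mol/L.
Concentrations: [S] = 2.29 − 2.29X; [V] = 1.15X.
K_c = [V] / ([S]^2).
Equating to 2.36 L/mol: the physical root is X = 0.739.

X = 0.739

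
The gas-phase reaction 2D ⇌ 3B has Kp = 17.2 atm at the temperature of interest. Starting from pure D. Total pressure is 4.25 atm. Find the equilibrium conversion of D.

Basis: 1 mol D initially; let X = conversion of D. Extent ξ = 0.5X.
At extent ξ: n_D = 1 − X; n_B = 1.5X.
n_T = Σnᵢ = 1 + 0.5X.
Mole fractions y_i = n_i/n_T; Kp = p_B^3 / (p_D^2) with p_i = y_i·P.
Substituting and setting equal to 17.2 atm gives a polynomial in X; the root in (0,1) is X = 0.615.

X = 0.615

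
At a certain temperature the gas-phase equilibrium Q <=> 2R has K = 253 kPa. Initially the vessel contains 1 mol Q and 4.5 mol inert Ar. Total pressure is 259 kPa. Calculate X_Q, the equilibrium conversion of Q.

Basis: 1 mol Q initially; let X = conversion of Q. Extent ξ = X.
Moles: n_Q = 1 − X; n_R = 2X; n_I = 4.5 (inert).
Summing: n_T = 5.5 + X.
y_i = n_i/n_T, p_i = y_i·P. K = p_R^2 / (p_Q).
This yields a degree-2 equation in X; solving on (0,1), X = 0.687.

X = 0.687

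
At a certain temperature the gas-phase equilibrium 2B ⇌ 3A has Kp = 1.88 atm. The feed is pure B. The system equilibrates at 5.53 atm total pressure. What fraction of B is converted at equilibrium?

Basis: 1 mol B initially; let X = conversion of B. Extent ξ = 0.5X.
Species balance: n_B = 1 − X; n_A = 1.5X.
Total moles n_T = 1 + 0.5X.
Mole fractions y_i = n_i/n_T; Kp = p_A^3 / (p_B^2) with p_i = y_i·P.
Substituting and setting equal to 1.88 atm gives a polynomial in X; the root in (0,1) is X = 0.364.

X = 0.364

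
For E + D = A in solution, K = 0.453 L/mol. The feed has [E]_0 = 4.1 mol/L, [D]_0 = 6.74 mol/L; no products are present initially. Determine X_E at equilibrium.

Let X = conversion of E; extent ξ = 4.1·X mol/L.
Concentrations: [E] = 4.1 − 4.1X; [D] = 6.74 − 4.1X; [A] = 4.1X.
K = [A] / ([E] [D]).
Setting equal to 0.453 and solving for X on (0,1) gives X = 0.649.

X = 0.649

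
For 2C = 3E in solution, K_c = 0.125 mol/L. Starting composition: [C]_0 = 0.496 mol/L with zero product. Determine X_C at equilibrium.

X = 0.324

Let X = conversion of C; extent ξ = 0.496X/2 mol/L.
Concentrations: [C] = 0.496 − 0.496X; [E] = 0.744X.
K_c = [E]^3 / ([C]^2).
This equals 0.125 at X = 0.324 (the root in 0 < X < 1).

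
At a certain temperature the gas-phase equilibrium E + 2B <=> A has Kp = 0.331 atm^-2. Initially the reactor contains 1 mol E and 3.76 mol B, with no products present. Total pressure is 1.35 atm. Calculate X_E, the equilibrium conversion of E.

X = 0.260

Basis: 1 mol E initially; let X = conversion of E. Extent ξ = X.
Mole table: n_E = 1 − X; n_B = 3.76 − 2X; n_A = X.
n_T = Σnᵢ = 4.76 − 2X.
With p_i = (n_i/n_T)P, Kp = p_A / (p_E p_B^2).
Equating to 0.331 atm^-2 and solving on 0 < X < 1: X = 0.260.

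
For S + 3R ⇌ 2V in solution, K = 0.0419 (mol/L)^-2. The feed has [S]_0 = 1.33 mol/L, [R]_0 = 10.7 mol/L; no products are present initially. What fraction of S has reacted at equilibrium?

Let X = conversion of S; extent ξ = 1.33·X mol/L.
Concentrations: [S] = 1.33 − 1.33X; [R] = 10.7 − 3.99X; [V] = 2.66X.
K = [V]^2 / ([S] [R]^3).
Setting equal to 0.0419 and solving for X on (0,1) gives X = 0.804.

X = 0.804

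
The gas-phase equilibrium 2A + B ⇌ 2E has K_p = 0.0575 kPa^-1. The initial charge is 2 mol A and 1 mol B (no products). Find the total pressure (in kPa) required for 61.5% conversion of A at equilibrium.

Let X = conversion of A (basis 2 mol A); extent of reaction ξ = X.
Species balance: n_A = 2 − 2X; n_B = 1 − X; n_E = 2X.
Summing: n_T = 3 − X.
K_p = p_E^2 / (p_A^2 p_B) with p_i = (n_i/n_T)·P.
At X = 0.615: the mole-fraction product g(X) = Π y_i^ν_i = 15.81. Since K_p = g(X)·P^{-1}, P = (g/K_p)^(1/1) = (15.81/0.0575)^(1/1) = 275 kPa.

P = 275 kPa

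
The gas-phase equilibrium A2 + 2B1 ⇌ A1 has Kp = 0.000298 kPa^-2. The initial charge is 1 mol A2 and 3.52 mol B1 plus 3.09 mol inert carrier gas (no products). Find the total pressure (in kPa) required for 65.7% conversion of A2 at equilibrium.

Take 1 mol A2 as basis and let X be its fractional conversion, so ξ = X.
Mole table: n_A2 = 1 − X; n_B1 = 3.52 − 2X; n_A1 = X; n_I = 3.09 (inert).
Summing: n_T = 7.61 − 2X.
Kp = p_A1 / (p_A2 p_B1^2) with p_i = (n_i/n_T)·P.
At X = 0.657: the mole-fraction product g(X) = Π y_i^ν_i = 15.6. Since Kp = g(X)·P^{-2}, P = (g/Kp)^(1/2) = (15.6/0.000298)^(1/2) = 229 kPa.

P = 229 kPa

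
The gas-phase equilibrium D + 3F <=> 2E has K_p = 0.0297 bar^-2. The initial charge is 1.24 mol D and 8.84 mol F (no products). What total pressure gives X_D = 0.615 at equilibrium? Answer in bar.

P = 6.53 bar

Take 1.24 mol D as basis and let X be its fractional conversion, so ξ = 1.24X.
Species balance: n_D = 1.24 − 1.24X; n_F = 8.84 − 3.72X; n_E = 2.48X.
n_T = Σnᵢ = 10.1 − 2.48X.
K_p = p_E^2 / (p_D p_F^3) with p_i = (n_i/n_T)·P.
At X = 0.615: the mole-fraction product g(X) = Π y_i^ν_i = 1.268. Since K_p = g(X)·P^{-2}, P = (g/K_p)^(1/2) = (1.268/0.0297)^(1/2) = 6.53 bar.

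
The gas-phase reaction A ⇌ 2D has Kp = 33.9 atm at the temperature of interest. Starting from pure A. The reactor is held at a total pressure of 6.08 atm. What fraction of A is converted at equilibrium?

Let X = conversion of A (basis 1 mol A); extent of reaction ξ = X.
Species balance: n_A = 1 − X; n_D = 2X.
Summing: n_T = 1 + X.
y_i = n_i/n_T, p_i = y_i·P. Kp = p_D^2 / (p_A).
Substituting and setting equal to 33.9 atm gives a polynomial in X; the root in (0,1) is X = 0.763.

X = 0.763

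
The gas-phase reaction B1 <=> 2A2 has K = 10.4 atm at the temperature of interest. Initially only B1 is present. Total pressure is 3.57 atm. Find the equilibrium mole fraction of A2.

y_A2 = 0.787

Basis: 1 mol B1 initially; let X = conversion of B1. Extent ξ = X.
At extent ξ: n_B1 = 1 − X; n_A2 = 2X.
n_T = Σnᵢ = 1 + X.
Mole fractions y_i = n_i/n_T; K = p_A2^2 / (p_B1) with p_i = y_i·P.
Substituting and setting equal to 10.4 atm gives a polynomial in X; the root in (0,1) is X = 0.649.
Then n_A2 = 1.3, n_T = 1.65, so y_A2 = 0.787.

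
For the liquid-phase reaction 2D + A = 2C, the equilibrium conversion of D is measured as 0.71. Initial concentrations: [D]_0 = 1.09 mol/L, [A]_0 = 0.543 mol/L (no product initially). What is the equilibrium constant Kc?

Kc = 38.4 L/mol

Let X = conversion of D.
Concentrations: [D] = 1.09 − 1.09X; [A] = 0.543 − 0.545X; [C] = 1.09X.
At X = 0.71: [D] = 0.316, [A] = 0.156, [C] = 0.774.
Kc = [C]^2 / ([D]^2 [A]) = 38.4 L/mol.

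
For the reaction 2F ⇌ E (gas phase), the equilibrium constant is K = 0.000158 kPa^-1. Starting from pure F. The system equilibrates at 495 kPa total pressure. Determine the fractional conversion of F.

X = 0.127

Basis: 1 mol F initially; let X = conversion of F. Extent ξ = 0.5X.
Moles: n_F = 1 − X; n_E = 0.5X.
n_T = Σnᵢ = 1 − 0.5X.
Mole fractions y_i = n_i/n_T; K = p_E / (p_F^2) with p_i = y_i·P.
This yields a degree-2 equation in X; solving on (0,1), X = 0.127.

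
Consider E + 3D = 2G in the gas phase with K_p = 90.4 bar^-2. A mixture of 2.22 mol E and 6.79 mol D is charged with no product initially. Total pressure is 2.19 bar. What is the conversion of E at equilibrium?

Let X = conversion of E (basis 2.22 mol E); extent of reaction ξ = 2.22X.
Moles: n_E = 2.22 − 2.22X; n_D = 6.79 − 6.66X; n_G = 4.44X.
n_T = Σnᵢ = 9.01 − 4.44X.
With p_i = (n_i/n_T)P, K_p = p_G^2 / (p_E p_D^3).
This yields a degree-4 equation in X; solving on (0,1), X = 0.823.

X = 0.823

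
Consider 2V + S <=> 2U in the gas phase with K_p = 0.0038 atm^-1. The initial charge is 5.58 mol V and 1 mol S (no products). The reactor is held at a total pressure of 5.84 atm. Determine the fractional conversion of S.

X = 0.144

Basis: 1 mol S initially; let X = conversion of S. Extent ξ = X.
Moles: n_V = 5.58 − 2X; n_S = 1 − X; n_U = 2X.
Total moles n_T = 6.58 − X.
Mole fractions y_i = n_i/n_T; K_p = p_U^2 / (p_V^2 p_S) with p_i = y_i·P.
Equating to 0.0038 atm^-1 and solving on 0 < X < 1: X = 0.144.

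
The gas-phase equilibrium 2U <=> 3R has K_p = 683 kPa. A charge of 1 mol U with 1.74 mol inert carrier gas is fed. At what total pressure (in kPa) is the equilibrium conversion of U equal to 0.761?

P = 81.8 kPa

Basis: 1 mol U initially; let X = conversion of U. Extent ξ = 0.5X.
Mole table: n_U = 1 − X; n_R = 1.5X; n_I = 1.74 (inert).
Total moles n_T = 2.74 + 0.5X.
K_p = p_R^3 / (p_U^2) with p_i = (n_i/n_T)·P.
At X = 0.761: the mole-fraction product g(X) = Π y_i^ν_i = 8.345. Since K_p = g(X)·P^{1}, P = (K_p/g)^(1/1) = (683/8.345)^(1/1) = 81.8 kPa.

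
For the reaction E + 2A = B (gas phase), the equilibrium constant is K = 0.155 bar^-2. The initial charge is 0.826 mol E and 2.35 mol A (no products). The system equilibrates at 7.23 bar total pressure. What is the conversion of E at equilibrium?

Take 0.826 mol E as basis and let X be its fractional conversion, so ξ = 0.826X.
Mole table: n_E = 0.826 − 0.826X; n_A = 2.35 − 1.65X; n_B = 0.826X.
Summing: n_T = 3.18 − 1.65X.
With p_i = (n_i/n_T)P, K = p_B / (p_E p_A^2).
Substituting and setting equal to 0.155 bar^-2 gives a polynomial in X; the root in (0,1) is X = 0.732.

X = 0.732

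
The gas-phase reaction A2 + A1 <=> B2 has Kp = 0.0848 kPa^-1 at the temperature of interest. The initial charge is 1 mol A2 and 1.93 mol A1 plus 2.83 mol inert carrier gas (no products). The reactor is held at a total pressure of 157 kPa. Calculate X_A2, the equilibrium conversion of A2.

Let X = conversion of A2 (basis 1 mol A2); extent of reaction ξ = X.
At extent ξ: n_A2 = 1 − X; n_A1 = 1.93 − X; n_B2 = X; n_I = 2.83 (inert).
Total moles n_T = 5.76 − X.
Mole fractions y_i = n_i/n_T; Kp = p_B2 / (p_A2 p_A1) with p_i = y_i·P.
Setting this equal to 0.0848 kPa^-1 and taking the physical root (0 < X < 1) gives X = 0.757.

X = 0.757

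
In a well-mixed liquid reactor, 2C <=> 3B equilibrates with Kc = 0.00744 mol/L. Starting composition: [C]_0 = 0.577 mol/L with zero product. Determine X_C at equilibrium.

Let X = conversion of C; extent ξ = 0.577X/2 mol/L.
Concentrations: [C] = 0.577 − 0.577X; [B] = 0.865X.
Kc = [B]^3 / ([C]^2).
Solving Kc = 0.00744 for X ∈ (0,1): X = 0.141.

X = 0.141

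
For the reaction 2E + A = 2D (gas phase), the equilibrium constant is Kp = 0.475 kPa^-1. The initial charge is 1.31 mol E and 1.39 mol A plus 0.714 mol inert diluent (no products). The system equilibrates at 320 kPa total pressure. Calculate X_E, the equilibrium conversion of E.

Let X = conversion of E (basis 1.31 mol E); extent of reaction ξ = 0.655X.
At extent ξ: n_E = 1.31 − 1.31X; n_A = 1.39 − 0.655X; n_D = 1.31X; n_I = 0.714 (inert).
n_T = Σnᵢ = 3.41 − 0.655X.
Mole fractions y_i = n_i/n_T; Kp = p_D^2 / (p_E^2 p_A) with p_i = y_i·P.
Setting this equal to 0.475 kPa^-1 and taking the physical root (0 < X < 1) gives X = 0.869.

X = 0.869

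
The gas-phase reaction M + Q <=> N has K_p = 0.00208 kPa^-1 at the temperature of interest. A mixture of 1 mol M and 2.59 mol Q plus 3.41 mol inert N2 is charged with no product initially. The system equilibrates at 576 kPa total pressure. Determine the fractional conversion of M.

Let X = conversion of M (basis 1 mol M); extent of reaction ξ = X.
Moles: n_M = 1 − X; n_Q = 2.59 − X; n_N = X; n_I = 3.41 (inert).
Total moles n_T = 7 − X.
With p_i = (n_i/n_T)P, K_p = p_N / (p_M p_Q).
This yields a degree-2 equation in X; solving on (0,1), X = 0.291.

X = 0.291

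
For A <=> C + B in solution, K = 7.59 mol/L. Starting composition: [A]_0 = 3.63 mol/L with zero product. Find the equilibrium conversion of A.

X = 0.739

Let X = conversion of A; extent ξ = 3.63·X mol/L.
Concentrations: [A] = 3.63 − 3.63X; [C] = 3.63X; [B] = 3.63X.
K = [C] [B] / ([A]).
Setting equal to 7.59 and solving for X on (0,1) gives X = 0.739.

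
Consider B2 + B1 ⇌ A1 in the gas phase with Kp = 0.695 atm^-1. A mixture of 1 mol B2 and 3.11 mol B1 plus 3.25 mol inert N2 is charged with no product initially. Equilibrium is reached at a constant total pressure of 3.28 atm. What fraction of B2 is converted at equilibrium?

X = 0.466

Let X = conversion of B2 (basis 1 mol B2); extent of reaction ξ = X.
Mole table: n_B2 = 1 − X; n_B1 = 3.11 − X; n_A1 = X; n_I = 3.25 (inert).
Total moles n_T = 7.36 − X.
With p_i = (n_i/n_T)P, Kp = p_A1 / (p_B2 p_B1).
Equating to 0.695 atm^-1 and solving on 0 < X < 1: X = 0.466.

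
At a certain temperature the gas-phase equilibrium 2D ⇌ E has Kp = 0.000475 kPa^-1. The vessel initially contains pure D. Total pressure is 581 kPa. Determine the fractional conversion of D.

X = 0.311

Basis: 1 mol D initially; let X = conversion of D. Extent ξ = 0.5X.
Mole table: n_D = 1 − X; n_E = 0.5X.
Summing: n_T = 1 − 0.5X.
With p_i = (n_i/n_T)P, Kp = p_E / (p_D^2).
Substituting and setting equal to 0.000475 kPa^-1 gives a polynomial in X; the root in (0,1) is X = 0.311.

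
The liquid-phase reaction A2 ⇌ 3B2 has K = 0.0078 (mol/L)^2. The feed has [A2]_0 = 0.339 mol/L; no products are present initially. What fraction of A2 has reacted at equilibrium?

X = 0.130

Let X = conversion of A2; extent ξ = 0.339·X mol/L.
Concentrations: [A2] = 0.339 − 0.339X; [B2] = 1.02X.
K = [B2]^3 / ([A2]).
Solving K = 0.0078 for X ∈ (0,1): X = 0.130.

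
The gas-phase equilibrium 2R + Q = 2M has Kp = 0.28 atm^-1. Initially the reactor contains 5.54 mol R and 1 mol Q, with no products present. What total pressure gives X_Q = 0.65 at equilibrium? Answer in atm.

P = 5.65 atm

Take 1 mol Q as basis and let X be its fractional conversion, so ξ = X.
Moles: n_R = 5.54 − 2X; n_Q = 1 − X; n_M = 2X.
n_T = Σnᵢ = 6.54 − X.
Kp = p_M^2 / (p_R^2 p_Q) with p_i = (n_i/n_T)·P.
At X = 0.65: the mole-fraction product g(X) = Π y_i^ν_i = 1.582. Since Kp = g(X)·P^{-1}, P = (g/Kp)^(1/1) = (1.582/0.28)^(1/1) = 5.65 atm.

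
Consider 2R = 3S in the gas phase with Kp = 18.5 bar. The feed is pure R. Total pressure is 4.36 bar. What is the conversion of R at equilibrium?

Take 1 mol R as basis and let X be its fractional conversion, so ξ = 0.5X.
Moles: n_R = 1 − X; n_S = 1.5X.
Summing: n_T = 1 + 0.5X.
y_i = n_i/n_T, p_i = y_i·P. Kp = p_S^3 / (p_R^2).
Equating to 18.5 bar and solving on 0 < X < 1: X = 0.620.

X = 0.620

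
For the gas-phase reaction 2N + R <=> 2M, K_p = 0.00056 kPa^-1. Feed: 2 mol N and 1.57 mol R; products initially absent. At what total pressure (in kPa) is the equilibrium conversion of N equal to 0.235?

Take 2 mol N as basis and let X be its fractional conversion, so ξ = X.
Mole table: n_N = 2 − 2X; n_R = 1.57 − X; n_M = 2X.
n_T = Σnᵢ = 3.57 − X.
K_p = p_M^2 / (p_N^2 p_R) with p_i = (n_i/n_T)·P.
At X = 0.235: the mole-fraction product g(X) = Π y_i^ν_i = 0.2357. Since K_p = g(X)·P^{-1}, P = (g/K_p)^(1/1) = (0.2357/0.00056)^(1/1) = 421 kPa.

P = 421 kPa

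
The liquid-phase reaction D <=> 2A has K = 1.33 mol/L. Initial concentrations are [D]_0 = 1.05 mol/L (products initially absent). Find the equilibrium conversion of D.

Let X = conversion of D; extent ξ = 1.05·X mol/L.
Concentrations: [D] = 1.05 − 1.05X; [A] = 2.1X.
K = [A]^2 / ([D]).
Solving K = 1.33 for X ∈ (0,1): X = 0.426.

X = 0.426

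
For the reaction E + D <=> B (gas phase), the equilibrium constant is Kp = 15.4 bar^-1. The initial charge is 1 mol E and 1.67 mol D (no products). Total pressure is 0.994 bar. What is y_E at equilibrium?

y_E = 0.071

Basis: 1 mol E initially; let X = conversion of E. Extent ξ = X.
At extent ξ: n_E = 1 − X; n_D = 1.67 − X; n_B = X.
n_T = Σnᵢ = 2.67 − X.
With p_i = (n_i/n_T)P, Kp = p_B / (p_E p_D).
Setting this equal to 15.4 bar^-1 and taking the physical root (0 < X < 1) gives X = 0.872.
Then n_E = 0.128, n_T = 1.8, so y_E = 0.071.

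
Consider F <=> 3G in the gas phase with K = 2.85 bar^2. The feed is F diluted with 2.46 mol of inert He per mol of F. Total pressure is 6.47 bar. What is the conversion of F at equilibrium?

X = 0.307

Take 1 mol F as basis and let X be its fractional conversion, so ξ = X.
Mole table: n_F = 1 − X; n_G = 3X; n_I = 2.46 (inert).
Summing: n_T = 3.46 + 2X.
y_i = n_i/n_T, p_i = y_i·P. K = p_G^3 / (p_F).
Substituting and setting equal to 2.85 bar^2 gives a polynomial in X; the root in (0,1) is X = 0.307.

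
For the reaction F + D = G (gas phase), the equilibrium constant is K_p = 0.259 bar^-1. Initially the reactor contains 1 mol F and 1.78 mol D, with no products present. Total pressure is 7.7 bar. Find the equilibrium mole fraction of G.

Take 1 mol F as basis and let X be its fractional conversion, so ξ = X.
Mole table: n_F = 1 − X; n_D = 1.78 − X; n_G = X.
Total moles n_T = 2.78 − X.
With p_i = (n_i/n_T)P, K_p = p_G / (p_F p_D).
Setting this equal to 0.259 bar^-1 and taking the physical root (0 < X < 1) gives X = 0.526.
Then n_G = 0.526, n_T = 2.25, so y_G = 0.233.

y_G = 0.233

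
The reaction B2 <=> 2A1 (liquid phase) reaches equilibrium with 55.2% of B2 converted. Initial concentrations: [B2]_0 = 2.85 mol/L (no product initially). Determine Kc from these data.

Kc = 7.75 mol/L

Let X = conversion of B2.
Concentrations: [B2] = 2.85 − 2.85X; [A1] = 5.7X.
At X = 0.552: [B2] = 1.28, [A1] = 3.15.
Kc = [A1]^2 / ([B2]) = 7.75 mol/L.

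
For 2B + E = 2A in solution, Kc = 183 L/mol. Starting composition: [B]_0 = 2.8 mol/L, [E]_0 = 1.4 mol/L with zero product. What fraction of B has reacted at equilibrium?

X = 0.858

Let X = conversion of B; extent ξ = 2.8X/2 mol/L.
Concentrations: [B] = 2.8 − 2.8X; [E] = 1.4 − 1.4X; [A] = 2.8X.
Kc = [A]^2 / ([B]^2 [E]).
Setting equal to 183 and solving for X on (0,1) gives X = 0.858.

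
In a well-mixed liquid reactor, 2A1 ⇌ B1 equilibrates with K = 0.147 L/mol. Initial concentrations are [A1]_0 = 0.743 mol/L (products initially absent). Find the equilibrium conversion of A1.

Let X = conversion of A1; extent ξ = 0.743X/2 mol/L.
Concentrations: [A1] = 0.743 − 0.743X; [B1] = 0.371X.
K = [B1] / ([A1]^2).
Solving K = 0.147 for X ∈ (0,1): X = 0.156.

X = 0.156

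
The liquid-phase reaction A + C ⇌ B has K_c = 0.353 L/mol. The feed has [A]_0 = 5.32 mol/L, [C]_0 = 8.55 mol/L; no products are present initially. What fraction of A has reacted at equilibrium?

X = 0.644

Let X = conversion of A; extent ξ = 5.32·X mol/L.
Concentrations: [A] = 5.32 − 5.32X; [C] = 8.55 − 5.32X; [B] = 5.32X.
K_c = [B] / ([A] [C]).
This equals 0.353 at X = 0.644 (the root in 0 < X < 1).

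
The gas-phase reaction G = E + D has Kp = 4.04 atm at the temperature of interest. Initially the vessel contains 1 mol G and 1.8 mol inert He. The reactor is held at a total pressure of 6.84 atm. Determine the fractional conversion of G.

X = 0.739

Basis: 1 mol G initially; let X = conversion of G. Extent ξ = X.
Species balance: n_G = 1 − X; n_E = X; n_D = X; n_I = 1.8 (inert).
n_T = Σnᵢ = 2.8 + X.
With p_i = (n_i/n_T)P, Kp = p_E p_D / (p_G).
Equating to 4.04 atm and solving on 0 < X < 1: X = 0.739.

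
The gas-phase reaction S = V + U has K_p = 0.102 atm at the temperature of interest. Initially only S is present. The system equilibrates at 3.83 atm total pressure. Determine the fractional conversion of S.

Basis: 1 mol S initially; let X = conversion of S. Extent ξ = X.
Species balance: n_S = 1 − X; n_V = X; n_U = X.
Total moles n_T = 1 + X.
With p_i = (n_i/n_T)P, K_p = p_V p_U / (p_S).
Equating to 0.102 atm and solving on 0 < X < 1: X = 0.161.

X = 0.161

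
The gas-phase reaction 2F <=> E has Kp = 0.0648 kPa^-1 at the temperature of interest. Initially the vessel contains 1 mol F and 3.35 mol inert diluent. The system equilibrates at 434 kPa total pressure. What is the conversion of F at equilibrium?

Let X = conversion of F (basis 1 mol F); extent of reaction ξ = 0.5X.
Species balance: n_F = 1 − X; n_E = 0.5X; n_I = 3.35 (inert).
n_T = Σnᵢ = 4.35 − 0.5X.
Mole fractions y_i = n_i/n_T; Kp = p_E / (p_F^2) with p_i = y_i·P.
Setting this equal to 0.0648 kPa^-1 and taking the physical root (0 < X < 1) gives X = 0.767.

X = 0.767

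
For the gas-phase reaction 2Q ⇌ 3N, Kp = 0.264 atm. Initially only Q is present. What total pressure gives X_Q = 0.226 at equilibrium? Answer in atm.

Let X = conversion of Q (basis 1 mol Q); extent of reaction ξ = 0.5X.
Moles: n_Q = 1 − X; n_N = 1.5X.
Total moles n_T = 1 + 0.5X.
Kp = p_N^3 / (p_Q^2) with p_i = (n_i/n_T)·P.
At X = 0.226: the mole-fraction product g(X) = Π y_i^ν_i = 0.05843. Since Kp = g(X)·P^{1}, P = (Kp/g)^(1/1) = (0.264/0.05843)^(1/1) = 4.52 atm.

P = 4.52 atm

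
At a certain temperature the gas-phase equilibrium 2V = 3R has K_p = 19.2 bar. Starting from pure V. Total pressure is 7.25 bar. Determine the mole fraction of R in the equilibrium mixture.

y_R = 0.666

Take 1 mol V as basis and let X be its fractional conversion, so ξ = 0.5X.
At extent ξ: n_V = 1 − X; n_R = 1.5X.
n_T = Σnᵢ = 1 + 0.5X.
Mole fractions y_i = n_i/n_T; K_p = p_R^3 / (p_V^2) with p_i = y_i·P.
Substituting and setting equal to 19.2 bar gives a polynomial in X; the root in (0,1) is X = 0.571.
Then n_R = 0.856, n_T = 1.29, so y_R = 0.666.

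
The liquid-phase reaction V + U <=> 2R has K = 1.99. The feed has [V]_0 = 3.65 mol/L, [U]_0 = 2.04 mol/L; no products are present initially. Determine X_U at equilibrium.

Let X = conversion of U; extent ξ = 2.04·X mol/L.
Concentrations: [V] = 3.65 − 2.04X; [U] = 2.04 − 2.04X; [R] = 4.08X.
K = [R]^2 / ([V] [U]).
Equating to 1.99: the physical root is X = 0.537.

X = 0.537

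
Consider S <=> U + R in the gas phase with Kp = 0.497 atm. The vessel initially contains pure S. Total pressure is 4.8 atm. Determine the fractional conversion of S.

Let X = conversion of S (basis 1 mol S); extent of reaction ξ = X.
At extent ξ: n_S = 1 − X; n_U = X; n_R = X.
Total moles n_T = 1 + X.
Mole fractions y_i = n_i/n_T; Kp = p_U p_R / (p_S) with p_i = y_i·P.
Setting this equal to 0.497 atm and taking the physical root (0 < X < 1) gives X = 0.306.

X = 0.306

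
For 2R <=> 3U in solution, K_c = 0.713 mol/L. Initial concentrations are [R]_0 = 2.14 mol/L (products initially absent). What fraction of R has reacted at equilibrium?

X = 0.348

Let X = conversion of R; extent ξ = 2.14X/2 mol/L.
Concentrations: [R] = 2.14 − 2.14X; [U] = 3.21X.
K_c = [U]^3 / ([R]^2).
Solving K_c = 0.713 for X ∈ (0,1): X = 0.348.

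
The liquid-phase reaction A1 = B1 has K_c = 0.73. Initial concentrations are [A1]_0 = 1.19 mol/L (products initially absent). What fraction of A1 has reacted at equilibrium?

X = 0.422

Let X = conversion of A1; extent ξ = 1.19·X mol/L.
Concentrations: [A1] = 1.19 − 1.19X; [B1] = 1.19X.
K_c = [B1] / ([A1]).
Equating to 0.73: the physical root is X = 0.422.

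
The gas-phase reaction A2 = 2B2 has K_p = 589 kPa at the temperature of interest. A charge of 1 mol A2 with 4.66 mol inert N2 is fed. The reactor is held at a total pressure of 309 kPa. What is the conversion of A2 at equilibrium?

Take 1 mol A2 as basis and let X be its fractional conversion, so ξ = X.
Mole table: n_A2 = 1 − X; n_B2 = 2X; n_I = 4.66 (inert).
Summing: n_T = 5.66 + X.
y_i = n_i/n_T, p_i = y_i·P. K_p = p_B2^2 / (p_A2).
Equating to 589 kPa and solving on 0 < X < 1: X = 0.795.

X = 0.795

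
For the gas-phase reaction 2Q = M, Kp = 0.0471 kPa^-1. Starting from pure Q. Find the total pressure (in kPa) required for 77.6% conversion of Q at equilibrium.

P = 100 kPa

Let X = conversion of Q (basis 1 mol Q); extent of reaction ξ = 0.5X.
Moles: n_Q = 1 − X; n_M = 0.5X.
Summing: n_T = 1 − 0.5X.
Kp = p_M / (p_Q^2) with p_i = (n_i/n_T)·P.
At X = 0.776: the mole-fraction product g(X) = Π y_i^ν_i = 4.732. Since Kp = g(X)·P^{-1}, P = (g/Kp)^(1/1) = (4.732/0.0471)^(1/1) = 100 kPa.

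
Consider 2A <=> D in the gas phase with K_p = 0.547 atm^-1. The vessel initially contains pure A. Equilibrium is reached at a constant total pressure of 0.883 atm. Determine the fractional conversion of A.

X = 0.416

Let X = conversion of A (basis 1 mol A); extent of reaction ξ = 0.5X.
Mole table: n_A = 1 − X; n_D = 0.5X.
Total moles n_T = 1 − 0.5X.
With p_i = (n_i/n_T)P, K_p = p_D / (p_A^2).
Substituting and setting equal to 0.547 atm^-1 gives a polynomial in X; the root in (0,1) is X = 0.416.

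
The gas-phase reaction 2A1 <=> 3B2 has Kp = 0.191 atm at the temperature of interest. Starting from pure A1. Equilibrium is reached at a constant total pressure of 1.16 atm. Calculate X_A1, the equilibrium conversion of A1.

Let X = conversion of A1 (basis 1 mol A1); extent of reaction ξ = 0.5X.
At extent ξ: n_A1 = 1 − X; n_B2 = 1.5X.
Summing: n_T = 1 + 0.5X.
Mole fractions y_i = n_i/n_T; Kp = p_B2^3 / (p_A1^2) with p_i = y_i·P.
Setting this equal to 0.191 atm and taking the physical root (0 < X < 1) gives X = 0.301.

X = 0.301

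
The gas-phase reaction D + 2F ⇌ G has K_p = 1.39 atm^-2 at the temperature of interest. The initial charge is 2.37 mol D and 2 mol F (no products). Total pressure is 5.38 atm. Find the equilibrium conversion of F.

X = 0.843

Take 2 mol F as basis and let X be its fractional conversion, so ξ = X.
Species balance: n_D = 2.37 − X; n_F = 2 − 2X; n_G = X.
Total moles n_T = 4.37 − 2X.
y_i = n_i/n_T, p_i = y_i·P. K_p = p_G / (p_D p_F^2).
Equating to 1.39 atm^-2 and solving on 0 < X < 1: X = 0.843.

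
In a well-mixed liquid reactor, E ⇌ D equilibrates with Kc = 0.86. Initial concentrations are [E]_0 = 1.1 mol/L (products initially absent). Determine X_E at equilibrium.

X = 0.462

Let X = conversion of E; extent ξ = 1.1·X mol/L.
Concentrations: [E] = 1.1 − 1.1X; [D] = 1.1X.
Kc = [D] / ([E]).
Setting equal to 0.86 and solving for X on (0,1) gives X = 0.462.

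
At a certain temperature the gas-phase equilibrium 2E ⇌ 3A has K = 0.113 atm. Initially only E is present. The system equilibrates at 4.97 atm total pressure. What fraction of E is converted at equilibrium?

X = 0.171

Basis: 1 mol E initially; let X = conversion of E. Extent ξ = 0.5X.
Mole table: n_E = 1 − X; n_A = 1.5X.
Total moles n_T = 1 + 0.5X.
Mole fractions y_i = n_i/n_T; K = p_A^3 / (p_E^2) with p_i = y_i·P.
Setting this equal to 0.113 atm and taking the physical root (0 < X < 1) gives X = 0.171.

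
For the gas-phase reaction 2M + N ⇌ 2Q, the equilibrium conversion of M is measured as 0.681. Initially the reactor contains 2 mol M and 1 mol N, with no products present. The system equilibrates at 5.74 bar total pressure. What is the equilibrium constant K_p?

K_p = 5.77 bar^-1

Take 2 mol M as basis and let X be its fractional conversion, so ξ = X.
Species balance: n_M = 2 − 2X; n_N = 1 − X; n_Q = 2X.
n_T = Σnᵢ = 3 − X.
At X = 0.681: n_M = 0.638, n_N = 0.319, n_Q = 1.36, n_T = 2.32.
p_i = (n_i/n_T)·P. K_p = p_Q^2 / (p_M^2 p_N) = 5.77 bar^-1.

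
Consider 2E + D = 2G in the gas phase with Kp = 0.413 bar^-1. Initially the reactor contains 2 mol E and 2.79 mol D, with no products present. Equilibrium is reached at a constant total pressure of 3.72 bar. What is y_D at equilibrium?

Take 2 mol E as basis and let X be its fractional conversion, so ξ = X.
Mole table: n_E = 2 − 2X; n_D = 2.79 − X; n_G = 2X.
Summing: n_T = 4.79 − X.
y_i = n_i/n_T, p_i = y_i·P. Kp = p_G^2 / (p_E^2 p_D).
Setting this equal to 0.413 bar^-1 and taking the physical root (0 < X < 1) gives X = 0.476.
Then n_D = 2.31, n_T = 4.31, so y_D = 0.536.

y_D = 0.536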